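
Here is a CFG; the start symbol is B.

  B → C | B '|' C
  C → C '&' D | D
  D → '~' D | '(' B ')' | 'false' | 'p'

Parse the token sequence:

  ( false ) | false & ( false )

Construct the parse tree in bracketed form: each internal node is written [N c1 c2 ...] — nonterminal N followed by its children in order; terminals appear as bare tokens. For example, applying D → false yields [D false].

[B [B [C [D ( [B [C [D false]]] )]]] | [C [C [D false]] & [D ( [B [C [D false]]] )]]]

B
B | C
C | C
D | C
( B ) | C
( C ) | C
( D ) | C
( false ) | C
( false ) | C & D
( false ) | D & D
( false ) | false & D
( false ) | false & ( B )
( false ) | false & ( C )
( false ) | false & ( D )
( false ) | false & ( false )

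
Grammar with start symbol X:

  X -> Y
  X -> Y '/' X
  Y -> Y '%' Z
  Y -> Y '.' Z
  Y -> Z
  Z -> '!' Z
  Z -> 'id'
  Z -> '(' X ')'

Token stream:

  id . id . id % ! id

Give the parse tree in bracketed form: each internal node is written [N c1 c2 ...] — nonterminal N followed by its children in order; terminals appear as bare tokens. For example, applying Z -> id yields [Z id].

X
Y
Y % Z
Y . Z % Z
Y . Z . Z % Z
Z . Z . Z % Z
id . Z . Z % Z
id . id . Z % Z
id . id . id % Z
id . id . id % ! Z
id . id . id % ! id

[X [Y [Y [Y [Y [Z id]] . [Z id]] . [Z id]] % [Z ! [Z id]]]]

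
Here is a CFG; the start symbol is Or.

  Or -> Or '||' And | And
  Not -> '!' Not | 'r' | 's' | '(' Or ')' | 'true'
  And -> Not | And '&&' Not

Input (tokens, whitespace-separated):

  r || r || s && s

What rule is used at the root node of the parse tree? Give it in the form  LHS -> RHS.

Or -> Or '||' And

[Or [Or [Or [And [Not r]]] || [And [Not r]]] || [And [And [Not s]] && [Not s]]]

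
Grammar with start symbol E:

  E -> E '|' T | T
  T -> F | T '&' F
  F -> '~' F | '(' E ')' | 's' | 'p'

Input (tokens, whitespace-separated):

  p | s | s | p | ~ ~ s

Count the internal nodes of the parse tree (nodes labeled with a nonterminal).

17

[E [E [E [E [E [T [F p]]] | [T [F s]]] | [T [F s]]] | [T [F p]]] | [T [F ~ [F ~ [F s]]]]]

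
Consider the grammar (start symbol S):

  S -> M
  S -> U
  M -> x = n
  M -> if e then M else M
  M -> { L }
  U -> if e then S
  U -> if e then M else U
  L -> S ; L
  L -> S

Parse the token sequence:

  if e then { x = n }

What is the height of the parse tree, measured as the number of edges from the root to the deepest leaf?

7

[S [U if e then [S [M { [L [S [M x = n]]] }]]]]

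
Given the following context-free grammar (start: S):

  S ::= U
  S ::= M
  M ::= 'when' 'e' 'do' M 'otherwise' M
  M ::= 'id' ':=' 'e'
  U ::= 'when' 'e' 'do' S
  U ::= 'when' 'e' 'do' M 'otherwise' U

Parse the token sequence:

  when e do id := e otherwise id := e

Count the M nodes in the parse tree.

[S [M when e do [M id := e] otherwise [M id := e]]]

3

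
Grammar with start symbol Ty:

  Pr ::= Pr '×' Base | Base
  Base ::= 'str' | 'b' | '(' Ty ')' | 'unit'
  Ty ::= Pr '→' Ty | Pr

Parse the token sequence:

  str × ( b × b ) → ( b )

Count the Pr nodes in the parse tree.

[Ty [Pr [Pr [Base str]] × [Base ( [Ty [Pr [Pr [Base b]] × [Base b]]] )]] → [Ty [Pr [Base ( [Ty [Pr [Base b]]] )]]]]

6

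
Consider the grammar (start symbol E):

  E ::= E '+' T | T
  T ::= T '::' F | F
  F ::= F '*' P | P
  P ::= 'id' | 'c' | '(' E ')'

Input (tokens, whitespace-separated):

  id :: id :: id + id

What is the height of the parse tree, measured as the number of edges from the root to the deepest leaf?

[E [E [T [T [T [F [P id]]] :: [F [P id]]] :: [F [P id]]]] + [T [F [P id]]]]

7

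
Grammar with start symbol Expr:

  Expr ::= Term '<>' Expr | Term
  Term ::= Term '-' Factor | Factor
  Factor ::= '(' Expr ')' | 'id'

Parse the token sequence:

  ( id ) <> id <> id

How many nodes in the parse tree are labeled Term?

[Expr [Term [Factor ( [Expr [Term [Factor id]]] )]] <> [Expr [Term [Factor id]] <> [Expr [Term [Factor id]]]]]

4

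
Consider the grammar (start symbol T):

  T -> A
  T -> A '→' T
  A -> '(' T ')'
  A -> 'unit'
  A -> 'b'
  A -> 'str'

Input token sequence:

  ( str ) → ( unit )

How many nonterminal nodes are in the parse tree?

8

[T [A ( [T [A str]] )] → [T [A ( [T [A unit]] )]]]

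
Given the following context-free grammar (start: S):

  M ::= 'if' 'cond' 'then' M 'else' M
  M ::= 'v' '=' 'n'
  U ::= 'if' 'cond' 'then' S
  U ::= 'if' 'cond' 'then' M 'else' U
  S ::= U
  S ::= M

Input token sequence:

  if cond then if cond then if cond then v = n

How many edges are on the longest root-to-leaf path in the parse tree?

8

[S [U if cond then [S [U if cond then [S [U if cond then [S [M v = n]]]]]]]]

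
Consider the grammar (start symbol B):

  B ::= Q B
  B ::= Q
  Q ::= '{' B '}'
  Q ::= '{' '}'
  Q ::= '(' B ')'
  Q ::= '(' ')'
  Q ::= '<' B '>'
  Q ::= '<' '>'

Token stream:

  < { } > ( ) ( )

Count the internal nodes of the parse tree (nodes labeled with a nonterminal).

[B [Q < [B [Q { }]] >] [B [Q ( )] [B [Q ( )]]]]

8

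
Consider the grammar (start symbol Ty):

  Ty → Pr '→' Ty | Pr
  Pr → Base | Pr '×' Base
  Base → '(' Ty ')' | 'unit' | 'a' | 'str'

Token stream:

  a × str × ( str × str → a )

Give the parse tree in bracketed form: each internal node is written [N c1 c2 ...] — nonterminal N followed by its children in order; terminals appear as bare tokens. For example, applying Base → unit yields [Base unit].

Ty
Pr
Pr × Base
Pr × Base × Base
Base × Base × Base
a × Base × Base
a × str × Base
a × str × ( Ty )
a × str × ( Pr → Ty )
a × str × ( Pr × Base → Ty )
a × str × ( Base × Base → Ty )
a × str × ( str × Base → Ty )
a × str × ( str × str → Ty )
a × str × ( str × str → Pr )
a × str × ( str × str → Base )
a × str × ( str × str → a )

[Ty [Pr [Pr [Pr [Base a]] × [Base str]] × [Base ( [Ty [Pr [Pr [Base str]] × [Base str]] → [Ty [Pr [Base a]]]] )]]]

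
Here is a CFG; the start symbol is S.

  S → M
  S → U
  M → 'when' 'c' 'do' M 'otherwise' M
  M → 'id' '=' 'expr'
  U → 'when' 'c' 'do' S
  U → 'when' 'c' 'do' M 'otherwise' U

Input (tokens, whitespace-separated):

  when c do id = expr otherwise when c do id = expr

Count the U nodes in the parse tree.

[S [U when c do [M id = expr] otherwise [U when c do [S [M id = expr]]]]]

2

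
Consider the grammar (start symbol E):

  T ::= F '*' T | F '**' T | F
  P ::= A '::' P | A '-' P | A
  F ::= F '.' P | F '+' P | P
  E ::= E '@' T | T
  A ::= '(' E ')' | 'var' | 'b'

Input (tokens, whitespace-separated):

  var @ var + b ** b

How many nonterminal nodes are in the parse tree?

17

[E [E [T [F [P [A var]]]]] @ [T [F [F [P [A var]]] + [P [A b]]] ** [T [F [P [A b]]]]]]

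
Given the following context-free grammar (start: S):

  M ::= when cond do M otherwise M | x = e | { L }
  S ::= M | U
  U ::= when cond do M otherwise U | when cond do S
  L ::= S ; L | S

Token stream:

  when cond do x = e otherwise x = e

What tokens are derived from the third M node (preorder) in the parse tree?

[S [M when cond do [M x = e] otherwise [M x = e]]]

x = e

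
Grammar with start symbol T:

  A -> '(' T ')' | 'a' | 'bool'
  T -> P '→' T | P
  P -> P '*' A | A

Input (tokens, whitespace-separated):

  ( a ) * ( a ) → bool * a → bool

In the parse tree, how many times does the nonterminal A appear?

7

[T [P [P [A ( [T [P [A a]]] )]] * [A ( [T [P [A a]]] )]] → [T [P [P [A bool]] * [A a]] → [T [P [A bool]]]]]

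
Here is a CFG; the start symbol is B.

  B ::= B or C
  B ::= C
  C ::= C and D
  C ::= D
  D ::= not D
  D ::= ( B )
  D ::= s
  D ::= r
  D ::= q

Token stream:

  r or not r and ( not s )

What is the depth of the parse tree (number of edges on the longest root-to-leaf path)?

7

[B [B [C [D r]]] or [C [C [D not [D r]]] and [D ( [B [C [D not [D s]]]] )]]]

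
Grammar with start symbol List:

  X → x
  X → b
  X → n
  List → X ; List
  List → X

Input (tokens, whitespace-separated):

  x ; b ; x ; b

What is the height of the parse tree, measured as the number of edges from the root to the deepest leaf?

5

[List [X x] ; [List [X b] ; [List [X x] ; [List [X b]]]]]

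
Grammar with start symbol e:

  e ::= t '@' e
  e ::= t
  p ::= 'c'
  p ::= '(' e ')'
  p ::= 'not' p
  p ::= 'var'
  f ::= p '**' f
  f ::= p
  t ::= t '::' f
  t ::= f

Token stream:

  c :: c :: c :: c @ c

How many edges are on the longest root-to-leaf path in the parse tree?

7

[e [t [t [t [t [f [p c]]] :: [f [p c]]] :: [f [p c]]] :: [f [p c]]] @ [e [t [f [p c]]]]]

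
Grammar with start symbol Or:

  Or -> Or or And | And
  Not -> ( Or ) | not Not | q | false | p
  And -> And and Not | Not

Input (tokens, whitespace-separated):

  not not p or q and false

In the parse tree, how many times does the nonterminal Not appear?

5

[Or [Or [And [Not not [Not not [Not p]]]]] or [And [And [Not q]] and [Not false]]]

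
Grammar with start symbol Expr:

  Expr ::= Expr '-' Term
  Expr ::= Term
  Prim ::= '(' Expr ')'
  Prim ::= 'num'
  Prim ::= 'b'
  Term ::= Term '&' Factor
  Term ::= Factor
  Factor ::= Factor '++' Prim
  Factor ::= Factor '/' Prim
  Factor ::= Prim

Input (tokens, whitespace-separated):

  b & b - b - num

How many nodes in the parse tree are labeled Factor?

4

[Expr [Expr [Expr [Term [Term [Factor [Prim b]]] & [Factor [Prim b]]]] - [Term [Factor [Prim b]]]] - [Term [Factor [Prim num]]]]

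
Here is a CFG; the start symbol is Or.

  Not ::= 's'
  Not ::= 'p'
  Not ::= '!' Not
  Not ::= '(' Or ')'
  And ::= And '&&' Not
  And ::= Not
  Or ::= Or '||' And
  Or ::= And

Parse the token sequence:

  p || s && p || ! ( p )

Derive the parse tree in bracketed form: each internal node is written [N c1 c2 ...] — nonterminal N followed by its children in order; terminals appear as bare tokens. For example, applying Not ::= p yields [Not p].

[Or [Or [Or [And [Not p]]] || [And [And [Not s]] && [Not p]]] || [And [Not ! [Not ( [Or [And [Not p]]] )]]]]

Or
Or || And
Or || And || And
And || And || And
Not || And || And
p || And || And
p || And && Not || And
p || Not && Not || And
p || s && Not || And
p || s && p || And
p || s && p || Not
p || s && p || ! Not
p || s && p || ! ( Or )
p || s && p || ! ( And )
p || s && p || ! ( Not )
p || s && p || ! ( p )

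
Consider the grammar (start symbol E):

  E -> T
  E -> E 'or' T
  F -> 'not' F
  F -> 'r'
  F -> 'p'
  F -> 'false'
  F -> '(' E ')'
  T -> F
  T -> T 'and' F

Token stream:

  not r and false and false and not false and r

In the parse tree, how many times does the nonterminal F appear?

[E [T [T [T [T [T [F not [F r]]] and [F false]] and [F false]] and [F not [F false]]] and [F r]]]

7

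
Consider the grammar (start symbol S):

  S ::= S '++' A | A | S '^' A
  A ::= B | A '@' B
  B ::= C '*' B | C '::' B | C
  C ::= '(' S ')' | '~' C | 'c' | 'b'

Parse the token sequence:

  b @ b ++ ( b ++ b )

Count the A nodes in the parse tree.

5

[S [S [A [A [B [C b]]] @ [B [C b]]]] ++ [A [B [C ( [S [S [A [B [C b]]]] ++ [A [B [C b]]]] )]]]]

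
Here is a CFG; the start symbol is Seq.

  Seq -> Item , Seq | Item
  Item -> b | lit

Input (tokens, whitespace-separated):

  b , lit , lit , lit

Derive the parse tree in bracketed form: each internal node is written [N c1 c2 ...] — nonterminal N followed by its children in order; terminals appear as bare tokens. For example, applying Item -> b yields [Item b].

[Seq [Item b] , [Seq [Item lit] , [Seq [Item lit] , [Seq [Item lit]]]]]

Seq
Item , Seq
b , Seq
b , Item , Seq
b , lit , Seq
b , lit , Item , Seq
b , lit , lit , Seq
b , lit , lit , Item
b , lit , lit , lit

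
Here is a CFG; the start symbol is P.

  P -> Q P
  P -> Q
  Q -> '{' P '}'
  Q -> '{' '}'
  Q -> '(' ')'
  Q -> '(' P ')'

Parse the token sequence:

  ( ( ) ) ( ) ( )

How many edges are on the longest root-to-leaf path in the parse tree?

[P [Q ( [P [Q ( )]] )] [P [Q ( )] [P [Q ( )]]]]

4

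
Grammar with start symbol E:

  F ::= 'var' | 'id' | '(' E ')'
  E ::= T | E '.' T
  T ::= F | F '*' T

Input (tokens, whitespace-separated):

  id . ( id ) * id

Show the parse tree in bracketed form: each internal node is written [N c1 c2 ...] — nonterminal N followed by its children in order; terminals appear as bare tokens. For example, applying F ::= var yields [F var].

[E [E [T [F id]]] . [T [F ( [E [T [F id]]] )] * [T [F id]]]]

E
E . T
T . T
F . T
id . T
id . F * T
id . ( E ) * T
id . ( T ) * T
id . ( F ) * T
id . ( id ) * T
id . ( id ) * F
id . ( id ) * id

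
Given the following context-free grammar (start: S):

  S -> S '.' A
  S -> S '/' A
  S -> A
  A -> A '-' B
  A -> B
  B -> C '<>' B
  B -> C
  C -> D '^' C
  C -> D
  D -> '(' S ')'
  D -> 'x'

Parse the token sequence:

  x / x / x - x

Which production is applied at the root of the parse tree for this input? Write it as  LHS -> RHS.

S -> S '/' A

[S [S [S [A [B [C [D x]]]]] / [A [B [C [D x]]]]] / [A [A [B [C [D x]]]] - [B [C [D x]]]]]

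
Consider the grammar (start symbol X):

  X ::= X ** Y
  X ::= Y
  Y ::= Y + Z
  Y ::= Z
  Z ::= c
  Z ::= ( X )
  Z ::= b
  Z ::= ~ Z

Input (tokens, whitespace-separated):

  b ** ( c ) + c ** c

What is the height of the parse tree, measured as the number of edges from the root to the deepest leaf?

[X [X [X [Y [Z b]]] ** [Y [Y [Z ( [X [Y [Z c]]] )]] + [Z c]]] ** [Y [Z c]]]

8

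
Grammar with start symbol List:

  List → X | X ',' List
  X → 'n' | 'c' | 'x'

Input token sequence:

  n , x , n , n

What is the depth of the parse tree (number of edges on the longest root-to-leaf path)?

[List [X n] , [List [X x] , [List [X n] , [List [X n]]]]]

5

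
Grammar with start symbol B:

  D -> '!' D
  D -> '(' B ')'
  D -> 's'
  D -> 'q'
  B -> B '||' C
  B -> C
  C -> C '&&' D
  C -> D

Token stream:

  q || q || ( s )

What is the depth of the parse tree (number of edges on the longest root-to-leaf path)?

[B [B [B [C [D q]]] || [C [D q]]] || [C [D ( [B [C [D s]]] )]]]

6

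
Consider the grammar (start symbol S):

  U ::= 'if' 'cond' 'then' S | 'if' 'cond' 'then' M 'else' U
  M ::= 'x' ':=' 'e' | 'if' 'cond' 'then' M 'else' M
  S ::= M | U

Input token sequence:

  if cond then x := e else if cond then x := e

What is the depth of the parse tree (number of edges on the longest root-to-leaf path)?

[S [U if cond then [M x := e] else [U if cond then [S [M x := e]]]]]

5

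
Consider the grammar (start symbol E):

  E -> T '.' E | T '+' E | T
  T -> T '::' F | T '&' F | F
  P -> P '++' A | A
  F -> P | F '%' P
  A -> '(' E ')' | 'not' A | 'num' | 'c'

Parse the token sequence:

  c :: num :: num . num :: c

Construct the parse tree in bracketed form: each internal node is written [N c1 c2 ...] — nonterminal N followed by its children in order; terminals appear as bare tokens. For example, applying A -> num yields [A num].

E
T . E
T :: F . E
T :: F :: F . E
F :: F :: F . E
P :: F :: F . E
A :: F :: F . E
c :: F :: F . E
c :: P :: F . E
c :: A :: F . E
c :: num :: F . E
c :: num :: P . E
c :: num :: A . E
c :: num :: num . E
c :: num :: num . T
c :: num :: num . T :: F
c :: num :: num . F :: F
c :: num :: num . P :: F
c :: num :: num . A :: F
c :: num :: num . num :: F
c :: num :: num . num :: P
c :: num :: num . num :: A
c :: num :: num . num :: c

[E [T [T [T [F [P [A c]]]] :: [F [P [A num]]]] :: [F [P [A num]]]] . [E [T [T [F [P [A num]]]] :: [F [P [A c]]]]]]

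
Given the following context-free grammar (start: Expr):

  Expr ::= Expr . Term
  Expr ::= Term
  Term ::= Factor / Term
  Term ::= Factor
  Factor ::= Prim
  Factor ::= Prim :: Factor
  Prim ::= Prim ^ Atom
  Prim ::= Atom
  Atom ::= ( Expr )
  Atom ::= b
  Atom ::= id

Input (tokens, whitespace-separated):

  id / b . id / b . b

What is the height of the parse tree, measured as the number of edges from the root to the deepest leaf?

[Expr [Expr [Expr [Term [Factor [Prim [Atom id]]] / [Term [Factor [Prim [Atom b]]]]]] . [Term [Factor [Prim [Atom id]]] / [Term [Factor [Prim [Atom b]]]]]] . [Term [Factor [Prim [Atom b]]]]]

8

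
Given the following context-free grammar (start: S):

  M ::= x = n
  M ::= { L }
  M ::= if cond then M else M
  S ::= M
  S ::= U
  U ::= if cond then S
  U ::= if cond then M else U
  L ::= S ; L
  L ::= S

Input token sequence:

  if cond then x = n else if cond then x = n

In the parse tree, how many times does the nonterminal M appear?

[S [U if cond then [M x = n] else [U if cond then [S [M x = n]]]]]

2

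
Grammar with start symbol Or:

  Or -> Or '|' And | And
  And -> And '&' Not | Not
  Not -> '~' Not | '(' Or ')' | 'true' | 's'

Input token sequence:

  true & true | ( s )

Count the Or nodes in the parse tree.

3

[Or [Or [And [And [Not true]] & [Not true]]] | [And [Not ( [Or [And [Not s]]] )]]]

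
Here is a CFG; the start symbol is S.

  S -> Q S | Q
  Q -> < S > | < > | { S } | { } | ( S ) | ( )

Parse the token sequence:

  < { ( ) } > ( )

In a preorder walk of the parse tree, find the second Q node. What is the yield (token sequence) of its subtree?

[S [Q < [S [Q { [S [Q ( )]] }]] >] [S [Q ( )]]]

{ ( ) }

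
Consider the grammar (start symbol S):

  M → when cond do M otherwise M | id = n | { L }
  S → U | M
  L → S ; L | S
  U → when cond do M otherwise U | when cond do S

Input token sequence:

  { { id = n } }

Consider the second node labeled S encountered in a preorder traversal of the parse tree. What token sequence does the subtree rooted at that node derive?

{ id = n }

[S [M { [L [S [M { [L [S [M id = n]]] }]]] }]]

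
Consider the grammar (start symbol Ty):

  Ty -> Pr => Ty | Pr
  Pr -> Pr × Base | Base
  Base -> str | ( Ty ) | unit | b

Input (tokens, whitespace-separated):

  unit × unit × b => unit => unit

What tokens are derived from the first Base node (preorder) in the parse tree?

unit

[Ty [Pr [Pr [Pr [Base unit]] × [Base unit]] × [Base b]] => [Ty [Pr [Base unit]] => [Ty [Pr [Base unit]]]]]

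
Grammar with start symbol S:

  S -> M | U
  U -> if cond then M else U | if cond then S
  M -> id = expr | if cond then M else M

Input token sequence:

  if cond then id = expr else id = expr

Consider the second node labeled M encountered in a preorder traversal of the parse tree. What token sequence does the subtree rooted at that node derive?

[S [M if cond then [M id = expr] else [M id = expr]]]

id = expr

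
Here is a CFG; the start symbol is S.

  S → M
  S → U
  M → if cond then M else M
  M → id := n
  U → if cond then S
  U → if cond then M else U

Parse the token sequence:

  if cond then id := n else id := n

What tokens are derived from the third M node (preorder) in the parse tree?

[S [M if cond then [M id := n] else [M id := n]]]

id := n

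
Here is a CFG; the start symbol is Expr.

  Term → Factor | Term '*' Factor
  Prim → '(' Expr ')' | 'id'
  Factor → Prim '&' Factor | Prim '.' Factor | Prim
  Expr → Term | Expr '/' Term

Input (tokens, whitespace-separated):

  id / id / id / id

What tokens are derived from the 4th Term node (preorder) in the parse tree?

[Expr [Expr [Expr [Expr [Term [Factor [Prim id]]]] / [Term [Factor [Prim id]]]] / [Term [Factor [Prim id]]]] / [Term [Factor [Prim id]]]]

id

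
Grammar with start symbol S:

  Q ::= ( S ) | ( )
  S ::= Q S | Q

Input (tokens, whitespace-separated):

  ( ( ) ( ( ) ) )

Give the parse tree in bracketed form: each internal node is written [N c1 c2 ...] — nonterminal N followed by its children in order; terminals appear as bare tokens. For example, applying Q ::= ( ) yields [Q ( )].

[S [Q ( [S [Q ( )] [S [Q ( [S [Q ( )]] )]]] )]]

S
Q
( S )
( Q S )
( ( ) S )
( ( ) Q )
( ( ) ( S ) )
( ( ) ( Q ) )
( ( ) ( ( ) ) )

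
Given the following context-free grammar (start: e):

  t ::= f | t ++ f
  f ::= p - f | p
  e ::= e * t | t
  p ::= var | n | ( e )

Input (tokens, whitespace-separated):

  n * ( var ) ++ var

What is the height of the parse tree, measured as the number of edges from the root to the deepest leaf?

[e [e [t [f [p n]]]] * [t [t [f [p ( [e [t [f [p var]]]] )]]] ++ [f [p var]]]]

9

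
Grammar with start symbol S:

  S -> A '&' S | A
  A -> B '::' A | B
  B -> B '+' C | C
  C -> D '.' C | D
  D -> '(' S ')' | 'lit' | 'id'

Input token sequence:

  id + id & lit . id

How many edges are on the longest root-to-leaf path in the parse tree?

7

[S [A [B [B [C [D id]]] + [C [D id]]]] & [S [A [B [C [D lit] . [C [D id]]]]]]]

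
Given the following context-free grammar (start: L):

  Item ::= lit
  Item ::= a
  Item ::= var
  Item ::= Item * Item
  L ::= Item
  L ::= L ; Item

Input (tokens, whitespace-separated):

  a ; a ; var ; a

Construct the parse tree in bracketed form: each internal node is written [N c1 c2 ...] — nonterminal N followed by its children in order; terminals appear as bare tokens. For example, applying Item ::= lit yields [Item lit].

[L [L [L [L [Item a]] ; [Item a]] ; [Item var]] ; [Item a]]

L
L ; Item
L ; Item ; Item
L ; Item ; Item ; Item
Item ; Item ; Item ; Item
a ; Item ; Item ; Item
a ; a ; Item ; Item
a ; a ; var ; Item
a ; a ; var ; a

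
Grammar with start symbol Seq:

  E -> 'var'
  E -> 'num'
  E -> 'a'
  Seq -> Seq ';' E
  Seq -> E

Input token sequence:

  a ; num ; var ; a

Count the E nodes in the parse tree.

4

[Seq [Seq [Seq [Seq [E a]] ; [E num]] ; [E var]] ; [E a]]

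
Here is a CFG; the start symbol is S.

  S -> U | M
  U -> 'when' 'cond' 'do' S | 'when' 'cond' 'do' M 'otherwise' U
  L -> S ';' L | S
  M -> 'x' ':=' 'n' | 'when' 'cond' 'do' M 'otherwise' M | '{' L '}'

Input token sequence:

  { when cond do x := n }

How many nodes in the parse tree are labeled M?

[S [M { [L [S [U when cond do [S [M x := n]]]]] }]]

2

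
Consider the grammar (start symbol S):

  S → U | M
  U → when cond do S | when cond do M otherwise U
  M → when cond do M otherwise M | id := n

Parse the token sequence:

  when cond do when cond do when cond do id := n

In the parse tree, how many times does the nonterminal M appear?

[S [U when cond do [S [U when cond do [S [U when cond do [S [M id := n]]]]]]]]

1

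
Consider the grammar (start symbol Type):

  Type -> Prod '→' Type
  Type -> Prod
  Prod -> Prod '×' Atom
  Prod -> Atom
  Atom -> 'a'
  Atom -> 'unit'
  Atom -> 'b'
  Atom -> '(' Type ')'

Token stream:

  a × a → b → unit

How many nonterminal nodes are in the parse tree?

[Type [Prod [Prod [Atom a]] × [Atom a]] → [Type [Prod [Atom b]] → [Type [Prod [Atom unit]]]]]

11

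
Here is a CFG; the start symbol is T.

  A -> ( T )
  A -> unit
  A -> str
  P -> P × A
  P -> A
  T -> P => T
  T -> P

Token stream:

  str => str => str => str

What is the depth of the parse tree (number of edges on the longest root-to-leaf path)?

[T [P [A str]] => [T [P [A str]] => [T [P [A str]] => [T [P [A str]]]]]]

6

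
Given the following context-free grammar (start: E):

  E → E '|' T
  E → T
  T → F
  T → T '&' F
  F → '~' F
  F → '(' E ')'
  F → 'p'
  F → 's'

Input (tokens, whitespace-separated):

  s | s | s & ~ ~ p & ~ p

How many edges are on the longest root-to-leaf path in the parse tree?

[E [E [E [T [F s]]] | [T [F s]]] | [T [T [T [F s]] & [F ~ [F ~ [F p]]]] & [F ~ [F p]]]]

6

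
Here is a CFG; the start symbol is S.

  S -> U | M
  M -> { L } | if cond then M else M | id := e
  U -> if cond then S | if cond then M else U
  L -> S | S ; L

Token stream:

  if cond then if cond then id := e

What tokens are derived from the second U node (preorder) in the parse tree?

if cond then id := e

[S [U if cond then [S [U if cond then [S [M id := e]]]]]]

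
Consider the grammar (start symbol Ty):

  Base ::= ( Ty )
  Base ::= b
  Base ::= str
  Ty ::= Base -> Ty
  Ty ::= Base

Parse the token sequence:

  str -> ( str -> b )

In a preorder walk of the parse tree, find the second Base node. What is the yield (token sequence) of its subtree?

( str -> b )

[Ty [Base str] -> [Ty [Base ( [Ty [Base str] -> [Ty [Base b]]] )]]]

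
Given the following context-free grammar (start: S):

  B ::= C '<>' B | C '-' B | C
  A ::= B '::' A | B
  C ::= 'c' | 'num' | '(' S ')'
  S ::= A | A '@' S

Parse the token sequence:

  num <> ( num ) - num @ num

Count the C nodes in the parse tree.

[S [A [B [C num] <> [B [C ( [S [A [B [C num]]]] )] - [B [C num]]]]] @ [S [A [B [C num]]]]]

5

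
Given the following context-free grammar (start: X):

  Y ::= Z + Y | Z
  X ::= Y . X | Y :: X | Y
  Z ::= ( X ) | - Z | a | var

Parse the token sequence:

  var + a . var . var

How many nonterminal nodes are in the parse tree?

[X [Y [Z var] + [Y [Z a]]] . [X [Y [Z var]] . [X [Y [Z var]]]]]

11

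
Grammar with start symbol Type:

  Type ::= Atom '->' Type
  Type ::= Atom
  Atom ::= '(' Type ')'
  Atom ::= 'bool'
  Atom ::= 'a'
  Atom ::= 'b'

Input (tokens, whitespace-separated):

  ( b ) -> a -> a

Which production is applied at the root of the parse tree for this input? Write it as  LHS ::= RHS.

Type ::= Atom '->' Type

[Type [Atom ( [Type [Atom b]] )] -> [Type [Atom a] -> [Type [Atom a]]]]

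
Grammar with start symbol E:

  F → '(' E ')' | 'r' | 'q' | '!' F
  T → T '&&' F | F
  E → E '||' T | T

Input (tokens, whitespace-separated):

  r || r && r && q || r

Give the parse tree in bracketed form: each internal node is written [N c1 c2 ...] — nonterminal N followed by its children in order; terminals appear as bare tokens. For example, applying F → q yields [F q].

[E [E [E [T [F r]]] || [T [T [T [F r]] && [F r]] && [F q]]] || [T [F r]]]

E
E || T
E || T || T
T || T || T
F || T || T
r || T || T
r || T && F || T
r || T && F && F || T
r || F && F && F || T
r || r && F && F || T
r || r && r && F || T
r || r && r && q || T
r || r && r && q || F
r || r && r && q || r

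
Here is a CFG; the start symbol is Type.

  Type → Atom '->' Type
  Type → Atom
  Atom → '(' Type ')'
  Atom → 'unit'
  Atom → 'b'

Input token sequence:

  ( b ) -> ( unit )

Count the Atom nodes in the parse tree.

[Type [Atom ( [Type [Atom b]] )] -> [Type [Atom ( [Type [Atom unit]] )]]]

4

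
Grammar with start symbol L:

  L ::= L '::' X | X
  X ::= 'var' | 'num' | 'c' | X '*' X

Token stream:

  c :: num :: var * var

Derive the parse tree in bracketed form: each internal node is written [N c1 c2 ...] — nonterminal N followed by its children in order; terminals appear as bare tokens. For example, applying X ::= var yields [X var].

L
L :: X
L :: X :: X
X :: X :: X
c :: X :: X
c :: num :: X
c :: num :: X * X
c :: num :: var * X
c :: num :: var * var

[L [L [L [X c]] :: [X num]] :: [X [X var] * [X var]]]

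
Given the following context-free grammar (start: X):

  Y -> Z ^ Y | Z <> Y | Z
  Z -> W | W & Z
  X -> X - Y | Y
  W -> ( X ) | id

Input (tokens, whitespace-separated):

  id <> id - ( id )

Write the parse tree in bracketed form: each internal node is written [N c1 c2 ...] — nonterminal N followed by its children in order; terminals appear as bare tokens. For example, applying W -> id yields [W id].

X
X - Y
Y - Y
Z <> Y - Y
W <> Y - Y
id <> Y - Y
id <> Z - Y
id <> W - Y
id <> id - Y
id <> id - Z
id <> id - W
id <> id - ( X )
id <> id - ( Y )
id <> id - ( Z )
id <> id - ( W )
id <> id - ( id )

[X [X [Y [Z [W id]] <> [Y [Z [W id]]]]] - [Y [Z [W ( [X [Y [Z [W id]]]] )]]]]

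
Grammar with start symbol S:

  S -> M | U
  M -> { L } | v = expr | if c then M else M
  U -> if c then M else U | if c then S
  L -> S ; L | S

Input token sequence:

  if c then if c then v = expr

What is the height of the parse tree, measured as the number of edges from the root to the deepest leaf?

6

[S [U if c then [S [U if c then [S [M v = expr]]]]]]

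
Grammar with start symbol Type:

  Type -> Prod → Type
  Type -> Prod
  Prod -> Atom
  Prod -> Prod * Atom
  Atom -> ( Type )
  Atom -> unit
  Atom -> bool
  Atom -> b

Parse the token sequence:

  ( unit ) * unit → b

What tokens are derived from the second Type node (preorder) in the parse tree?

unit

[Type [Prod [Prod [Atom ( [Type [Prod [Atom unit]]] )]] * [Atom unit]] → [Type [Prod [Atom b]]]]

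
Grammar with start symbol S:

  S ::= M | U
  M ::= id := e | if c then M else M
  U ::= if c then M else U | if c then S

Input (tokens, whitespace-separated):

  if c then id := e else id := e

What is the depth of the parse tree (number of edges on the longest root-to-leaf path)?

3

[S [M if c then [M id := e] else [M id := e]]]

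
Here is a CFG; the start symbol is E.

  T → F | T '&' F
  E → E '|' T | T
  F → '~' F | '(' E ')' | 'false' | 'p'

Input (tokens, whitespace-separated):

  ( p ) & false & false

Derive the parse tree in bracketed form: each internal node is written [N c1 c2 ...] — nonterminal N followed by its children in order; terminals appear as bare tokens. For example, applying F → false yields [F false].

[E [T [T [T [F ( [E [T [F p]]] )]] & [F false]] & [F false]]]

E
T
T & F
T & F & F
F & F & F
( E ) & F & F
( T ) & F & F
( F ) & F & F
( p ) & F & F
( p ) & false & F
( p ) & false & false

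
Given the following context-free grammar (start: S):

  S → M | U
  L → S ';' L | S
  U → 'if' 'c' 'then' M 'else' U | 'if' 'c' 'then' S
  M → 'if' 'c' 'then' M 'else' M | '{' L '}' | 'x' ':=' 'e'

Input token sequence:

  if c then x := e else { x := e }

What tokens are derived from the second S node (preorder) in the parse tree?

x := e

[S [M if c then [M x := e] else [M { [L [S [M x := e]]] }]]]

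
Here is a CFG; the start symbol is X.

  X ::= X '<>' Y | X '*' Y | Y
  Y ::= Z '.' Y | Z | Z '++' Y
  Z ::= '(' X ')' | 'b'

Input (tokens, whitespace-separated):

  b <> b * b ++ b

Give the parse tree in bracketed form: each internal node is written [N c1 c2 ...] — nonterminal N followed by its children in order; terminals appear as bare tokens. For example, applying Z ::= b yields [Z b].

X
X * Y
X <> Y * Y
Y <> Y * Y
Z <> Y * Y
b <> Y * Y
b <> Z * Y
b <> b * Y
b <> b * Z ++ Y
b <> b * b ++ Y
b <> b * b ++ Z
b <> b * b ++ b

[X [X [X [Y [Z b]]] <> [Y [Z b]]] * [Y [Z b] ++ [Y [Z b]]]]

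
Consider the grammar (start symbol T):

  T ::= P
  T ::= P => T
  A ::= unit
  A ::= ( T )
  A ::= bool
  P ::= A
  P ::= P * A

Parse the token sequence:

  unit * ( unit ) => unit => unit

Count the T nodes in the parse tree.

[T [P [P [A unit]] * [A ( [T [P [A unit]]] )]] => [T [P [A unit]] => [T [P [A unit]]]]]

4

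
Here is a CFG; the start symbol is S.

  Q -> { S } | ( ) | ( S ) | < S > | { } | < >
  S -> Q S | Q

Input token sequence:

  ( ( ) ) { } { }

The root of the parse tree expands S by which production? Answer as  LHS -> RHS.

[S [Q ( [S [Q ( )]] )] [S [Q { }] [S [Q { }]]]]

S -> Q S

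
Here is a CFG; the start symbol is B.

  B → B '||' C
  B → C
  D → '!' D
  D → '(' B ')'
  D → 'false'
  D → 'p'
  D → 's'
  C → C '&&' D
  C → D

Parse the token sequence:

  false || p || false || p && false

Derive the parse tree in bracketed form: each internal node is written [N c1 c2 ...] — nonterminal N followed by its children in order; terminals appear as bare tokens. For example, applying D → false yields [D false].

[B [B [B [B [C [D false]]] || [C [D p]]] || [C [D false]]] || [C [C [D p]] && [D false]]]

B
B || C
B || C || C
B || C || C || C
C || C || C || C
D || C || C || C
false || C || C || C
false || D || C || C
false || p || C || C
false || p || D || C
false || p || false || C
false || p || false || C && D
false || p || false || D && D
false || p || false || p && D
false || p || false || p && false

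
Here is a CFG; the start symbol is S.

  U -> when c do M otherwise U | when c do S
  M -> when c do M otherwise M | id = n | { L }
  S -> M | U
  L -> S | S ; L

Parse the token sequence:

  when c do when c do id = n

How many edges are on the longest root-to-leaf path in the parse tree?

[S [U when c do [S [U when c do [S [M id = n]]]]]]

6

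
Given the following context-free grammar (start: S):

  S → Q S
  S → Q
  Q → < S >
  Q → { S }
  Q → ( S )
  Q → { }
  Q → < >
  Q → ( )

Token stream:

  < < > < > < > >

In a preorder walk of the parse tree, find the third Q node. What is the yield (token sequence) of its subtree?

[S [Q < [S [Q < >] [S [Q < >] [S [Q < >]]]] >]]

< >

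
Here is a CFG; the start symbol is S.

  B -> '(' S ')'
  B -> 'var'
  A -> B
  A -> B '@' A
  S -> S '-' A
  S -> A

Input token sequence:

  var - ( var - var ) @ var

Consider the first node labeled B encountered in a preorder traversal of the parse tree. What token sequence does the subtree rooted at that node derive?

var

[S [S [A [B var]]] - [A [B ( [S [S [A [B var]]] - [A [B var]]] )] @ [A [B var]]]]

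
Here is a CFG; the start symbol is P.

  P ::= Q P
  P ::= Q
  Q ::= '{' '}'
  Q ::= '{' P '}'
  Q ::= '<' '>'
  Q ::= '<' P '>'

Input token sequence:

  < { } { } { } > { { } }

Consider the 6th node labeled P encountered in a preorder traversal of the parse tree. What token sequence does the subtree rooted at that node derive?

[P [Q < [P [Q { }] [P [Q { }] [P [Q { }]]]] >] [P [Q { [P [Q { }]] }]]]

{ }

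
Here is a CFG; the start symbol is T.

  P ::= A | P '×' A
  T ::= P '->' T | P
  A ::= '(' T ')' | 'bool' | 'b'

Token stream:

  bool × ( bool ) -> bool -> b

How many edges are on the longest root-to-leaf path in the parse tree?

[T [P [P [A bool]] × [A ( [T [P [A bool]]] )]] -> [T [P [A bool]] -> [T [P [A b]]]]]

6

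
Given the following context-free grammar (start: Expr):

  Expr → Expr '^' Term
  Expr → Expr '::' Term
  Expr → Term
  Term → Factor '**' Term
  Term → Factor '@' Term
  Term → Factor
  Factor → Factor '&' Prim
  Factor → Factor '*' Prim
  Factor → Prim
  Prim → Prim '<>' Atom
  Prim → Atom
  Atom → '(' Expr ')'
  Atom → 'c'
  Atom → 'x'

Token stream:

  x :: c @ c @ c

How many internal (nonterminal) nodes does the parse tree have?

[Expr [Expr [Term [Factor [Prim [Atom x]]]]] :: [Term [Factor [Prim [Atom c]]] @ [Term [Factor [Prim [Atom c]]] @ [Term [Factor [Prim [Atom c]]]]]]]

18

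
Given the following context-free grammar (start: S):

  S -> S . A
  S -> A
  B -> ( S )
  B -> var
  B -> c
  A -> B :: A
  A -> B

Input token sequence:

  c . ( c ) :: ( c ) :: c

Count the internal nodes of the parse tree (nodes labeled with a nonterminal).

[S [S [A [B c]]] . [A [B ( [S [A [B c]]] )] :: [A [B ( [S [A [B c]]] )] :: [A [B c]]]]]

16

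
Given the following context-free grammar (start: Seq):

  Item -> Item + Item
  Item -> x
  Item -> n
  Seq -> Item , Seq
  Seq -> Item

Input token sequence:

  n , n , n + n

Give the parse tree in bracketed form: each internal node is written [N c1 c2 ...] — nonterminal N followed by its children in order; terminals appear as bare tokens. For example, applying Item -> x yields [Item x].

Seq
Item , Seq
n , Seq
n , Item , Seq
n , n , Seq
n , n , Item
n , n , Item + Item
n , n , n + Item
n , n , n + n

[Seq [Item n] , [Seq [Item n] , [Seq [Item [Item n] + [Item n]]]]]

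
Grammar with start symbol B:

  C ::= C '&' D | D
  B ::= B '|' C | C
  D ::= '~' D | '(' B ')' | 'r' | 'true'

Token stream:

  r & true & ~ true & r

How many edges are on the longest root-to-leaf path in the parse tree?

6

[B [C [C [C [C [D r]] & [D true]] & [D ~ [D true]]] & [D r]]]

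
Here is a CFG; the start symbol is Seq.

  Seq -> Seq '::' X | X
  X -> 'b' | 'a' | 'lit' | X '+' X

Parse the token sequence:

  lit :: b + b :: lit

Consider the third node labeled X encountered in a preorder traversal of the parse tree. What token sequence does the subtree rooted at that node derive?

[Seq [Seq [Seq [X lit]] :: [X [X b] + [X b]]] :: [X lit]]

b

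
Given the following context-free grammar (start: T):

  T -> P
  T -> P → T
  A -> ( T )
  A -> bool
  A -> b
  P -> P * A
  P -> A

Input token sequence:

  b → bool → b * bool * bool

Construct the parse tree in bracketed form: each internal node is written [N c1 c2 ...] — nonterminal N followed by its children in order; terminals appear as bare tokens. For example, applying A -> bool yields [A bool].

T
P → T
A → T
b → T
b → P → T
b → A → T
b → bool → T
b → bool → P
b → bool → P * A
b → bool → P * A * A
b → bool → A * A * A
b → bool → b * A * A
b → bool → b * bool * A
b → bool → b * bool * bool

[T [P [A b]] → [T [P [A bool]] → [T [P [P [P [A b]] * [A bool]] * [A bool]]]]]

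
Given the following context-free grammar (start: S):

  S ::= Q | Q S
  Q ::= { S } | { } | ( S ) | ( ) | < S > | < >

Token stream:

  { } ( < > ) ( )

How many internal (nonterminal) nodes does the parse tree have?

[S [Q { }] [S [Q ( [S [Q < >]] )] [S [Q ( )]]]]

8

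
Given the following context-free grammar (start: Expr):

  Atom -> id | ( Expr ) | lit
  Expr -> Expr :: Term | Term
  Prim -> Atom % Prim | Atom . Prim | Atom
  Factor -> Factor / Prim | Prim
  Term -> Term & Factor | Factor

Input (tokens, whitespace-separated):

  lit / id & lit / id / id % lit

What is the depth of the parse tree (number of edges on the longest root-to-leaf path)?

[Expr [Term [Term [Factor [Factor [Prim [Atom lit]]] / [Prim [Atom id]]]] & [Factor [Factor [Factor [Prim [Atom lit]]] / [Prim [Atom id]]] / [Prim [Atom id] % [Prim [Atom lit]]]]]]

7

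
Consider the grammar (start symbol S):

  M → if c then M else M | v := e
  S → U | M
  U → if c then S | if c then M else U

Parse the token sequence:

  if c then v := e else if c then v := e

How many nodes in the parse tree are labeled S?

2

[S [U if c then [M v := e] else [U if c then [S [M v := e]]]]]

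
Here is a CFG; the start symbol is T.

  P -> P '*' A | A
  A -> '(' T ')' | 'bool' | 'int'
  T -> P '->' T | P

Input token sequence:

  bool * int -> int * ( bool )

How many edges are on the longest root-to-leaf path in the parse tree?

7

[T [P [P [A bool]] * [A int]] -> [T [P [P [A int]] * [A ( [T [P [A bool]]] )]]]]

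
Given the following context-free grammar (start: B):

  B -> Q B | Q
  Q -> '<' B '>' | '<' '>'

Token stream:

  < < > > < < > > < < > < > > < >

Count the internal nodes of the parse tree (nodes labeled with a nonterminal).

[B [Q < [B [Q < >]] >] [B [Q < [B [Q < >]] >] [B [Q < [B [Q < >] [B [Q < >]]] >] [B [Q < >]]]]]

16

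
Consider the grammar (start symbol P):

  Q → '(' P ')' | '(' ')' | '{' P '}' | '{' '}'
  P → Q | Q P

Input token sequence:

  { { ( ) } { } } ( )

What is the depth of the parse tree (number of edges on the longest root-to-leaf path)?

6

[P [Q { [P [Q { [P [Q ( )]] }] [P [Q { }]]] }] [P [Q ( )]]]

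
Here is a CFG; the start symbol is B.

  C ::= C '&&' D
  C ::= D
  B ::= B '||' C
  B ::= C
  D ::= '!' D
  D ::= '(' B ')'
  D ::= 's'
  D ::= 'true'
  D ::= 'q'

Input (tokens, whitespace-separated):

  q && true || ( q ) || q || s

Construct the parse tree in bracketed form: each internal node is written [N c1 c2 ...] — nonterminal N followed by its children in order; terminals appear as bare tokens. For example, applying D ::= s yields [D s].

B
B || C
B || C || C
B || C || C || C
C || C || C || C
C && D || C || C || C
D && D || C || C || C
q && D || C || C || C
q && true || C || C || C
q && true || D || C || C
q && true || ( B ) || C || C
q && true || ( C ) || C || C
q && true || ( D ) || C || C
q && true || ( q ) || C || C
q && true || ( q ) || D || C
q && true || ( q ) || q || C
q && true || ( q ) || q || D
q && true || ( q ) || q || s

[B [B [B [B [C [C [D q]] && [D true]]] || [C [D ( [B [C [D q]]] )]]] || [C [D q]]] || [C [D s]]]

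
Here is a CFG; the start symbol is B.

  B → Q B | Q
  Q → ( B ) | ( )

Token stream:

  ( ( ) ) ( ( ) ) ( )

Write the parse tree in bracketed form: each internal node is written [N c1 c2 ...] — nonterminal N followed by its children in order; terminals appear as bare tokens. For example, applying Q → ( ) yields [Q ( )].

B
Q B
( B ) B
( Q ) B
( ( ) ) B
( ( ) ) Q B
( ( ) ) ( B ) B
( ( ) ) ( Q ) B
( ( ) ) ( ( ) ) B
( ( ) ) ( ( ) ) Q
( ( ) ) ( ( ) ) ( )

[B [Q ( [B [Q ( )]] )] [B [Q ( [B [Q ( )]] )] [B [Q ( )]]]]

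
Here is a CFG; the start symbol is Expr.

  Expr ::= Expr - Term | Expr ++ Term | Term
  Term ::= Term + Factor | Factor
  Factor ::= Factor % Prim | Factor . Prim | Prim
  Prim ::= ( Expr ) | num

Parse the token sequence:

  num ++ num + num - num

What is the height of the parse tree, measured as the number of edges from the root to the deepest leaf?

6

[Expr [Expr [Expr [Term [Factor [Prim num]]]] ++ [Term [Term [Factor [Prim num]]] + [Factor [Prim num]]]] - [Term [Factor [Prim num]]]]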